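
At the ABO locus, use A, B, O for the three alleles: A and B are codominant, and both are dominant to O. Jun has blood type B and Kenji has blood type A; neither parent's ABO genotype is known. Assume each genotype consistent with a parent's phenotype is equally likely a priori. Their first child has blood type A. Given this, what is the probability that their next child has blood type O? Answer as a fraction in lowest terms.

1/12

Possible genotypes: Jun ∈ {BB, BO}; Kenji ∈ {AA, AO}.
Weight each parental genotype pair by prior × P(type-A child):
  BO × AA: posterior weight 2/3; P(next child type O) = 0.
  BO × AO: posterior weight 1/3; P(next child type O) = 1/4.
Weighted sum = 1/12.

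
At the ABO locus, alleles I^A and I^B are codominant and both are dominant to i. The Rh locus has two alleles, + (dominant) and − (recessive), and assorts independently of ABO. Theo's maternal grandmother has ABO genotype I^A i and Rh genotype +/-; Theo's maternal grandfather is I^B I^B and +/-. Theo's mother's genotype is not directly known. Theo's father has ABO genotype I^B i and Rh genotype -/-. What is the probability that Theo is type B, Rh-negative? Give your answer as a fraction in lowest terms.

5/16

Theo's mother's ABO genotype from I^A i × I^B I^B: 1/2 I^A I^B, 1/2 I^B i.
Crossing each possibility with the father I^B i and summing P(type B): 1/2·1/2 + 1/2·3/4 = 5/8.
Similarly for Rh via the mother's Rh distribution: P(Rh-) = 1/2.
Independent loci: 5/8 × 1/2 = 5/16.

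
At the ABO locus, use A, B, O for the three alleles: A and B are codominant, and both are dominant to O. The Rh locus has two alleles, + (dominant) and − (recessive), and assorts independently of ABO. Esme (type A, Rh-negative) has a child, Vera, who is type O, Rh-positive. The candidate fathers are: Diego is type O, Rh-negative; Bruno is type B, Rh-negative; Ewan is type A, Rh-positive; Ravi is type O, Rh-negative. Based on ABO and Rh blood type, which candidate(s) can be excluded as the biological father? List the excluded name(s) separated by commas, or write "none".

Diego, Bruno, Ravi

A candidate is excluded only if no genotype consistent with his phenotype could produce a type O, Rh-positive child with a type A, Rh-negative mother.
Diego (type O, Rh-): no genotype consistent with that phenotype can produce a type-O Rh+ child with a type-A mother.
Bruno (type B, Rh-): no genotype consistent with that phenotype can produce a type-O Rh+ child with a type-A mother.
Ravi (type O, Rh-): no genotype consistent with that phenotype can produce a type-O Rh+ child with a type-A mother.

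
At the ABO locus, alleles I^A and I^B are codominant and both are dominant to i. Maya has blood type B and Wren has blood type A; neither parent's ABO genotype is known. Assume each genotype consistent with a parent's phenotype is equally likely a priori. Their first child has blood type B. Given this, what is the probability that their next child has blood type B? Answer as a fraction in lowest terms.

5/12

Possible genotypes: Maya ∈ {I^B I^B, I^B i}; Wren ∈ {I^A I^A, I^A i}.
Weight each parental genotype pair by prior × P(type-B child):
  I^B I^B × I^A i: posterior weight 2/3; P(next child type B) = 1/2.
  I^B i × I^A i: posterior weight 1/3; P(next child type B) = 1/4.
Weighted sum = 5/12.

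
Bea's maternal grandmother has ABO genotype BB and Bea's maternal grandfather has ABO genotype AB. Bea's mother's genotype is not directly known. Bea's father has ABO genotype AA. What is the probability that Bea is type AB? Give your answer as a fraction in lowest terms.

Bea's mother's ABO genotype from BB × AB: 1/2 AB, 1/2 BB.
Crossing each possibility with the father AA and summing P(type AB): 1/2·1/2 + 1/2·1 = 3/4.

3/4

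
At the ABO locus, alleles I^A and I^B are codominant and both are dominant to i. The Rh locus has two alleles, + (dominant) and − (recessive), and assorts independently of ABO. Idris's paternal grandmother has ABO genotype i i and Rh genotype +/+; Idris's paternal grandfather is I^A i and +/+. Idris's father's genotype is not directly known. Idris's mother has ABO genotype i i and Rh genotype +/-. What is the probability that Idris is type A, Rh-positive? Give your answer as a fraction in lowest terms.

Idris's father's ABO genotype from i i × I^A i: 1/2 I^A i, 1/2 i i.
Crossing each possibility with the mother i i and summing P(type A): 1/2·1/2 + 1/2·0 = 1/4.
Similarly for Rh via the father's Rh distribution: P(Rh+) = 1.
Independent loci: 1/4 × 1 = 1/4.

1/4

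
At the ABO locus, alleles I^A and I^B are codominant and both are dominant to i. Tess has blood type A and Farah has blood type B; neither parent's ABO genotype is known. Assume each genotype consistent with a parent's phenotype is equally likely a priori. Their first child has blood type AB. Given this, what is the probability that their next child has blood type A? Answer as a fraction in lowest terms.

5/36

Possible genotypes: Tess ∈ {I^A I^A, I^A i}; Farah ∈ {I^B I^B, I^B i}.
Weight each parental genotype pair by prior × P(type-AB child):
  I^A I^A × I^B I^B: posterior weight 4/9; P(next child type A) = 0.
  I^A I^A × I^B i: posterior weight 2/9; P(next child type A) = 1/2.
  I^A i × I^B I^B: posterior weight 2/9; P(next child type A) = 0.
  I^A i × I^B i: posterior weight 1/9; P(next child type A) = 1/4.
Weighted sum = 5/36.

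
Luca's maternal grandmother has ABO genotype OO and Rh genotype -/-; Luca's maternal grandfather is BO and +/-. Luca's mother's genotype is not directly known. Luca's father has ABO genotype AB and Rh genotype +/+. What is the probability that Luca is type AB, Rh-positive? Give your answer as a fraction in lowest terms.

1/8

Luca's mother's ABO genotype from OO × BO: 1/2 BO, 1/2 OO.
Crossing each possibility with the father AB and summing P(type AB): 1/2·1/4 + 1/2·0 = 1/8.
Similarly for Rh via the mother's Rh distribution: P(Rh+) = 1.
Independent loci: 1/8 × 1 = 1/8.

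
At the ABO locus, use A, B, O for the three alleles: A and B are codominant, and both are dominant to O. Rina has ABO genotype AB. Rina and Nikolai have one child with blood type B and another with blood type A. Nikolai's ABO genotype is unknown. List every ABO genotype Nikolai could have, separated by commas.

AB, AO, BO, OO

For each candidate genotype of Nikolai, check whether crossing it with AB can produce every observed child phenotype.
  AA → possible child types {A, AB} ✗
  AB → possible child types {A, B, AB} ✓
  AO → possible child types {A, B, AB} ✓
  BB → possible child types {B, AB} ✗
  BO → possible child types {A, B, AB} ✓
  OO → possible child types {A, B} ✓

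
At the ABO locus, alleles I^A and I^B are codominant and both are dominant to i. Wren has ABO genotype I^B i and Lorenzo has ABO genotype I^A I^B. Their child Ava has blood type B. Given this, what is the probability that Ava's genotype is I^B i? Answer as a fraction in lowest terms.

Cross I^B i × I^A I^B → 1/4 I^A I^B, 1/4 I^A i, 1/4 I^B I^B, 1/4 I^B i.
Type-B genotypes among offspring: I^B I^B (1/4), I^B i (1/4); total 1/2.
P(I^B i | type B) = (1/4) / (1/2) = 1/2.

1/2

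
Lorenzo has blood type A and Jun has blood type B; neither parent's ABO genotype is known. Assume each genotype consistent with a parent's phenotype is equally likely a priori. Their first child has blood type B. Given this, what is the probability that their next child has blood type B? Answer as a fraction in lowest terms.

5/12

Possible genotypes: Lorenzo ∈ {I^A I^A, I^A i}; Jun ∈ {I^B I^B, I^B i}.
Weight each parental genotype pair by prior × P(type-B child):
  I^A i × I^B I^B: posterior weight 2/3; P(next child type B) = 1/2.
  I^A i × I^B i: posterior weight 1/3; P(next child type B) = 1/4.
Weighted sum = 5/12.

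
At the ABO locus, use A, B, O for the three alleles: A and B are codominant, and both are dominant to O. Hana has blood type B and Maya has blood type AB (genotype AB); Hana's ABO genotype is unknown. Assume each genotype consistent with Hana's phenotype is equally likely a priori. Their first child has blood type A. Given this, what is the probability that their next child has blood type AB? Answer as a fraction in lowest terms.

Possible genotypes: Hana ∈ {BB, BO}; Maya ∈ {AB}.
Weight each parental genotype pair by prior × P(type-A child):
  BO × AB: posterior weight 1; P(next child type AB) = 1/4.
Weighted sum = 1/4.

1/4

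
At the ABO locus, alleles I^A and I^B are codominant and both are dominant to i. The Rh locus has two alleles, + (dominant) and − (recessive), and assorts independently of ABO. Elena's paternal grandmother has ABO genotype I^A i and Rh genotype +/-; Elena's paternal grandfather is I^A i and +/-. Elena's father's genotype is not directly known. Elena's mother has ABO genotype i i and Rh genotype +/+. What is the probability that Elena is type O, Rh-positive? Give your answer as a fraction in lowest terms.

Elena's father's ABO genotype from I^A i × I^A i: 1/4 I^A I^A, 1/2 I^A i, 1/4 i i.
Crossing each possibility with the mother i i and summing P(type O): 1/4·0 + 1/2·1/2 + 1/4·1 = 1/2.
Similarly for Rh via the father's Rh distribution: P(Rh+) = 1.
Independent loci: 1/2 × 1 = 1/2.

1/2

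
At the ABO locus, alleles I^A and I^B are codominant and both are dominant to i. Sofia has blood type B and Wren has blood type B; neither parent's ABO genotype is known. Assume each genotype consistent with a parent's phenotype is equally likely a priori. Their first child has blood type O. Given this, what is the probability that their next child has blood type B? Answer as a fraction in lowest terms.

Possible genotypes: Sofia ∈ {I^B I^B, I^B i}; Wren ∈ {I^B I^B, I^B i}.
Weight each parental genotype pair by prior × P(type-O child):
  I^B i × I^B i: posterior weight 1; P(next child type B) = 3/4.
Weighted sum = 3/4.

3/4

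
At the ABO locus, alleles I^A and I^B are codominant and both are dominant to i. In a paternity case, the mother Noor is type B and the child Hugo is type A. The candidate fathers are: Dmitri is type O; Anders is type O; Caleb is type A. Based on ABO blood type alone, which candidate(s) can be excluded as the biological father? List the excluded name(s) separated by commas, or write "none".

A candidate is excluded only if no genotype consistent with his phenotype could produce a type A child with a type B mother.
Dmitri (type O): no genotype consistent with that phenotype can produce a type-A child with a type-B mother.
Anders (type O): no genotype consistent with that phenotype can produce a type-A child with a type-B mother.

Dmitri, Anders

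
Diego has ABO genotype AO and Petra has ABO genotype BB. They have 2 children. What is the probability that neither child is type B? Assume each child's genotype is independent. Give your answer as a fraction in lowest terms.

ABO cross AO × BB → 1/2 B, 1/2 AB.
So P(type B) = 1/2 per child.
P(not type B) = 1/2 for one child; (1/2)^2 = 1/4.

1/4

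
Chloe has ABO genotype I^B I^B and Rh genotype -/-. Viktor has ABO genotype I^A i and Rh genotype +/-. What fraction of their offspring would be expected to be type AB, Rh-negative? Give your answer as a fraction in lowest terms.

1/4

ABO cross I^B I^B × I^A i → offspring phenotypes: 1/2 B, 1/2 AB.
Rh cross -/- × +/- → 1/2 Rh+, 1/2 Rh-.
Independent loci: P(type AB, Rh-negative) = 1/2 × 1/2 = 1/4.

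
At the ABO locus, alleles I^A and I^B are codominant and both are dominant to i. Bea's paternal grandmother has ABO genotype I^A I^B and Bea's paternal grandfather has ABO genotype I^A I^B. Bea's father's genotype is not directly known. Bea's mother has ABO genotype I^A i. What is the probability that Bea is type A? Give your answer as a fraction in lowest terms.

1/2

Bea's father's ABO genotype from I^A I^B × I^A I^B: 1/4 I^A I^A, 1/2 I^A I^B, 1/4 I^B I^B.
Crossing each possibility with the mother I^A i and summing P(type A): 1/4·1 + 1/2·1/2 + 1/4·0 = 1/2.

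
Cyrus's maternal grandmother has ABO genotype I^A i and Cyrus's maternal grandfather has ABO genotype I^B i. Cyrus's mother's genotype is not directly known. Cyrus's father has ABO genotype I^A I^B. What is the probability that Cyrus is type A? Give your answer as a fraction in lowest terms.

3/8

Cyrus's mother's ABO genotype from I^A i × I^B i: 1/4 I^A I^B, 1/4 I^A i, 1/4 I^B i, 1/4 i i.
Crossing each possibility with the father I^A I^B and summing P(type A): 1/4·1/4 + 1/4·1/2 + 1/4·1/4 + 1/4·1/2 = 3/8.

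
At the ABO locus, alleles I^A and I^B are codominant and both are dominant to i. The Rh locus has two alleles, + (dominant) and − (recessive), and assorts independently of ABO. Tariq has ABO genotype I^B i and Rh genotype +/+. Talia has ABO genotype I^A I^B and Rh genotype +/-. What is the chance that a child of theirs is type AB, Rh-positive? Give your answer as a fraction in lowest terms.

1/4

ABO cross I^B i × I^A I^B → offspring phenotypes: 1/4 A, 1/2 B, 1/4 AB.
Rh cross +/+ × +/- → 1 Rh+.
Independent loci: P(type AB, Rh-positive) = 1/4 × 1 = 1/4.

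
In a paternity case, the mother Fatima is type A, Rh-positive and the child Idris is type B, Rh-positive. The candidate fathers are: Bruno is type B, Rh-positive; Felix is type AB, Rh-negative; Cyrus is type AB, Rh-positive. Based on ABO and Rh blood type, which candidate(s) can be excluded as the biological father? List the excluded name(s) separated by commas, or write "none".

none

A candidate is excluded only if no genotype consistent with his phenotype could produce a type B, Rh-positive child with a type A, Rh-positive mother.
Every candidate has at least one consistent genotype combination, so none can be excluded.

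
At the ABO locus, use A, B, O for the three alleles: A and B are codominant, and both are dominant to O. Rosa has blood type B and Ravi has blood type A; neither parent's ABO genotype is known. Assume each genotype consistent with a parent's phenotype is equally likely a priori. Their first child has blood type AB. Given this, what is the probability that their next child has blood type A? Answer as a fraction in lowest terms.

Possible genotypes: Rosa ∈ {BB, BO}; Ravi ∈ {AA, AO}.
Weight each parental genotype pair by prior × P(type-AB child):
  BB × AA: posterior weight 4/9; P(next child type A) = 0.
  BB × AO: posterior weight 2/9; P(next child type A) = 0.
  BO × AA: posterior weight 2/9; P(next child type A) = 1/2.
  BO × AO: posterior weight 1/9; P(next child type A) = 1/4.
Weighted sum = 5/36.

5/36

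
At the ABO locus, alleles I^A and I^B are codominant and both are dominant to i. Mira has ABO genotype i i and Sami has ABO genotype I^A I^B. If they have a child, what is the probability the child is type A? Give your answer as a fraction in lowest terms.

ABO cross i i × I^A I^B → offspring phenotypes: 1/2 A, 1/2 B.
So P(type A) = 1/2.

1/2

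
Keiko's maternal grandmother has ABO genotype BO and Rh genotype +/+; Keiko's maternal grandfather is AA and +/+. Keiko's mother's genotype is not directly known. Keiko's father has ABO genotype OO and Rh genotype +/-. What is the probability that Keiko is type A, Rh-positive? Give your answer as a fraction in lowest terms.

Keiko's mother's ABO genotype from BO × AA: 1/2 AB, 1/2 AO.
Crossing each possibility with the father OO and summing P(type A): 1/2·1/2 + 1/2·1/2 = 1/2.
Similarly for Rh via the mother's Rh distribution: P(Rh+) = 1.
Independent loci: 1/2 × 1 = 1/2.

1/2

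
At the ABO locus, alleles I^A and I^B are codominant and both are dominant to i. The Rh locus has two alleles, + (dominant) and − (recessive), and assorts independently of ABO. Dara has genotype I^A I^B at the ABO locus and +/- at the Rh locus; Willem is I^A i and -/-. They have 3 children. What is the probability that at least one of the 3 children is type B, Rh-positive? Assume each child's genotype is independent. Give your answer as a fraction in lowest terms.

ABO cross I^A I^B × I^A i → 1/2 A, 1/4 B, 1/4 AB.
Rh cross +/- × -/- → 1/2 Rh+, 1/2 Rh-; so P(type B, Rh-positive) = 1/4 × 1/2 = 1/8 per child.
P(none) = (7/8)^3 = 343/512; P(at least one) = 1 − 343/512 = 169/512.

169/512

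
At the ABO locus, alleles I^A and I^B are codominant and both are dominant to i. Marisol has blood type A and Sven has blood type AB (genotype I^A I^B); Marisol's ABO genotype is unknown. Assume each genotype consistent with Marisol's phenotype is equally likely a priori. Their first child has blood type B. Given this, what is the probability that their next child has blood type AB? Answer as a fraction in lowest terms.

1/4

Possible genotypes: Marisol ∈ {I^A I^A, I^A i}; Sven ∈ {I^A I^B}.
Weight each parental genotype pair by prior × P(type-B child):
  I^A i × I^A I^B: posterior weight 1; P(next child type AB) = 1/4.
Weighted sum = 1/4.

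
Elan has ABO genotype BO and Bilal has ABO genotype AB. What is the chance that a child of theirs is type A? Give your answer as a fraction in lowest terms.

1/4

ABO cross BO × AB → offspring phenotypes: 1/4 A, 1/2 B, 1/4 AB.
So P(type A) = 1/4.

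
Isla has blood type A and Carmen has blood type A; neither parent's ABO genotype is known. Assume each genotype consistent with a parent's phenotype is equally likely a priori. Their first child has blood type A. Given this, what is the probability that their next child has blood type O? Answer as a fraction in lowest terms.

1/20

Possible genotypes: Isla ∈ {I^A I^A, I^A i}; Carmen ∈ {I^A I^A, I^A i}.
Weight each parental genotype pair by prior × P(type-A child):
  I^A I^A × I^A I^A: posterior weight 4/15; P(next child type O) = 0.
  I^A I^A × I^A i: posterior weight 4/15; P(next child type O) = 0.
  I^A i × I^A I^A: posterior weight 4/15; P(next child type O) = 0.
  I^A i × I^A i: posterior weight 1/5; P(next child type O) = 1/4.
Weighted sum = 1/20.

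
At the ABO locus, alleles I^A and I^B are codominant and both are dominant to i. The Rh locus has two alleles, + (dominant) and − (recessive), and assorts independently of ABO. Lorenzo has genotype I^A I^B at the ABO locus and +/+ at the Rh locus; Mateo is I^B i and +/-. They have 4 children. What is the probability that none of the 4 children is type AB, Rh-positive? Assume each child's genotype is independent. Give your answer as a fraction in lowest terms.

ABO cross I^A I^B × I^B i → 1/4 A, 1/2 B, 1/4 AB.
Rh cross +/+ × +/- → 1 Rh+; so P(type AB, Rh-positive) = 1/4 × 1 = 1/4 per child.
P(not type AB, Rh-positive) = 3/4 for one child; (3/4)^4 = 81/256.

81/256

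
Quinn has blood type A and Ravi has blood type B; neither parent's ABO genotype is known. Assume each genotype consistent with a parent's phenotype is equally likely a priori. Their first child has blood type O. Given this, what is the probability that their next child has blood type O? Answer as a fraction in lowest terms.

1/4

Possible genotypes: Quinn ∈ {I^A I^A, I^A i}; Ravi ∈ {I^B I^B, I^B i}.
Weight each parental genotype pair by prior × P(type-O child):
  I^A i × I^B i: posterior weight 1; P(next child type O) = 1/4.
Weighted sum = 1/4.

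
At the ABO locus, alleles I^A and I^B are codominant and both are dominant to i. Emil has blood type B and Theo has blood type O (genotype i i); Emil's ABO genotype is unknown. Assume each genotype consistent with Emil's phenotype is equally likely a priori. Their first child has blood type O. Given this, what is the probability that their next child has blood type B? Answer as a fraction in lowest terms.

1/2

Possible genotypes: Emil ∈ {I^B I^B, I^B i}; Theo ∈ {i i}.
Weight each parental genotype pair by prior × P(type-O child):
  I^B i × i i: posterior weight 1; P(next child type B) = 1/2.
Weighted sum = 1/2.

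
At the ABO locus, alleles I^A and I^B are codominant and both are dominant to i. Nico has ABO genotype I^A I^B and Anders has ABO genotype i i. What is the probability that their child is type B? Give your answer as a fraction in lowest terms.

1/2

ABO cross I^A I^B × i i → offspring phenotypes: 1/2 A, 1/2 B.
So P(type B) = 1/2.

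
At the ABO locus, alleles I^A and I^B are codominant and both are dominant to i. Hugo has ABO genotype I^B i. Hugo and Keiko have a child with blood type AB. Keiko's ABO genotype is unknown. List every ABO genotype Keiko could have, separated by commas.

I^A I^A, I^A I^B, I^A i

For each candidate genotype of Keiko, check whether crossing it with I^B i can produce every observed child phenotype.
  I^A I^A → possible child types {A, AB} ✓
  I^A I^B → possible child types {A, B, AB} ✓
  I^A i → possible child types {O, A, B, AB} ✓
  I^B I^B → possible child types {B} ✗
  I^B i → possible child types {O, B} ✗
  i i → possible child types {O, B} ✗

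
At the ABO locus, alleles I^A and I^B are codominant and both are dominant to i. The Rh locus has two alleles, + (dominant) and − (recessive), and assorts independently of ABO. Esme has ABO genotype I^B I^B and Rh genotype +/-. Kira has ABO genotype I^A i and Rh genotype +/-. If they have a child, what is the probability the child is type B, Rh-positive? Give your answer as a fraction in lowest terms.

3/8

ABO cross I^B I^B × I^A i → offspring phenotypes: 1/2 B, 1/2 AB.
Rh cross +/- × +/- → 3/4 Rh+, 1/4 Rh-.
Independent loci: P(type B, Rh-positive) = 1/2 × 3/4 = 3/8.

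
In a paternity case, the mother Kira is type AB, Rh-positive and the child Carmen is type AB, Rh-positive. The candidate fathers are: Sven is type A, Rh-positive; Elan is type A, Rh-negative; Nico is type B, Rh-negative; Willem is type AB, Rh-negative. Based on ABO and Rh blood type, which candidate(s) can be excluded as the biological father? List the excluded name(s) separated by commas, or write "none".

A candidate is excluded only if no genotype consistent with his phenotype could produce a type AB, Rh-positive child with a type AB, Rh-positive mother.
Every candidate has at least one consistent genotype combination, so none can be excluded.

none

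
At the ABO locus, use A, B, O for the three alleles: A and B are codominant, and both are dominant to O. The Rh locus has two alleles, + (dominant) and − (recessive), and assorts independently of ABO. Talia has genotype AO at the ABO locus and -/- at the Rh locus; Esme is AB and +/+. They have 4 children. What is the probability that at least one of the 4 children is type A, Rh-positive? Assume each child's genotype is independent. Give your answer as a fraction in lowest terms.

ABO cross AO × AB → 1/2 A, 1/4 B, 1/4 AB.
Rh cross -/- × +/+ → 1 Rh+; so P(type A, Rh-positive) = 1/2 × 1 = 1/2 per child.
P(none) = (1/2)^4 = 1/16; P(at least one) = 1 − 1/16 = 15/16.

15/16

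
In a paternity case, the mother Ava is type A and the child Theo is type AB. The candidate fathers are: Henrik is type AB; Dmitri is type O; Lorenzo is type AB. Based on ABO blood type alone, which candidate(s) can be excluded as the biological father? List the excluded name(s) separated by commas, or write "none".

Dmitri

A candidate is excluded only if no genotype consistent with his phenotype could produce a type AB child with a type A mother.
Dmitri (type O): no genotype consistent with that phenotype can produce a type-AB child with a type-A mother.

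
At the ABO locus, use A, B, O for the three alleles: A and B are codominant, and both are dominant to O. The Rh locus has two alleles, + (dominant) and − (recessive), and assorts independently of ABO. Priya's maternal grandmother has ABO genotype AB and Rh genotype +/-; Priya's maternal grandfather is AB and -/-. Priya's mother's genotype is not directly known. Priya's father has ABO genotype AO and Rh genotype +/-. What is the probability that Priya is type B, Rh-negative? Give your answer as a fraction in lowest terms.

3/32

Priya's mother's ABO genotype from AB × AB: 1/4 AA, 1/2 AB, 1/4 BB.
Crossing each possibility with the father AO and summing P(type B): 1/4·0 + 1/2·1/4 + 1/4·1/2 = 1/4.
Similarly for Rh via the mother's Rh distribution: P(Rh-) = 3/8.
Independent loci: 1/4 × 3/8 = 3/32.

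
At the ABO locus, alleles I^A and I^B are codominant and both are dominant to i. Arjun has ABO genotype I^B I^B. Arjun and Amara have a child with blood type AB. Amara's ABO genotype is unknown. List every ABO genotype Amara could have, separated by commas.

I^A I^A, I^A I^B, I^A i

For each candidate genotype of Amara, check whether crossing it with I^B I^B can produce every observed child phenotype.
  I^A I^A → possible child types {AB} ✓
  I^A I^B → possible child types {B, AB} ✓
  I^A i → possible child types {B, AB} ✓
  I^B I^B → possible child types {B} ✗
  I^B i → possible child types {B} ✗
  i i → possible child types {B} ✗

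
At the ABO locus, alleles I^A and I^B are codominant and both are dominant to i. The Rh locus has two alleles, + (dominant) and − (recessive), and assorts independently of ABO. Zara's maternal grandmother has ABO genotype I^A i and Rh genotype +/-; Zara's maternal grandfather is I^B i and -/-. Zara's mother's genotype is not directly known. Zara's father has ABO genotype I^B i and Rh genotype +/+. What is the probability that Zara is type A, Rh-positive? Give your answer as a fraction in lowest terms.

Zara's mother's ABO genotype from I^A i × I^B i: 1/4 I^A I^B, 1/4 I^A i, 1/4 I^B i, 1/4 i i.
Crossing each possibility with the father I^B i and summing P(type A): 1/4·1/4 + 1/4·1/4 + 1/4·0 + 1/4·0 = 1/8.
Similarly for Rh via the mother's Rh distribution: P(Rh+) = 1.
Independent loci: 1/8 × 1 = 1/8.

1/8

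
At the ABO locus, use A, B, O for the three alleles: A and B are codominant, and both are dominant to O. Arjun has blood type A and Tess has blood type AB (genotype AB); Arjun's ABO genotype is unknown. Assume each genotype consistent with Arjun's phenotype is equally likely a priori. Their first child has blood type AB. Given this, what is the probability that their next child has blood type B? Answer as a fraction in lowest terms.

1/12

Possible genotypes: Arjun ∈ {AA, AO}; Tess ∈ {AB}.
Weight each parental genotype pair by prior × P(type-AB child):
  AA × AB: posterior weight 2/3; P(next child type B) = 0.
  AO × AB: posterior weight 1/3; P(next child type B) = 1/4.
Weighted sum = 1/12.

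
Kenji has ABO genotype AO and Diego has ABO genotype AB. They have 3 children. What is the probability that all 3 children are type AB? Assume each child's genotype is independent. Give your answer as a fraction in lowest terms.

ABO cross AO × AB → 1/2 A, 1/4 B, 1/4 AB.
So P(type AB) = 1/4 per child.
All 3 independent: (1/4)^3 = 1/64.

1/64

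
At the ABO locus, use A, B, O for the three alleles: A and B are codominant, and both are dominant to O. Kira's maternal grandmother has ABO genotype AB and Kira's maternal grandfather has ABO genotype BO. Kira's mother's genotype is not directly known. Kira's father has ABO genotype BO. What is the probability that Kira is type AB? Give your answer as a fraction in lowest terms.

Kira's mother's ABO genotype from AB × BO: 1/4 AB, 1/4 AO, 1/4 BB, 1/4 BO.
Crossing each possibility with the father BO and summing P(type AB): 1/4·1/4 + 1/4·1/4 + 1/4·0 + 1/4·0 = 1/8.

1/8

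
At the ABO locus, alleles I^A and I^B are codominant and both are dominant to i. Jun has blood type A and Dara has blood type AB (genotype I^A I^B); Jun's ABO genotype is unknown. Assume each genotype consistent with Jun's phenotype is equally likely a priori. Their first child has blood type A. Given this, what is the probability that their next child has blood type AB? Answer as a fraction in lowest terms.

Possible genotypes: Jun ∈ {I^A I^A, I^A i}; Dara ∈ {I^A I^B}.
Weight each parental genotype pair by prior × P(type-A child):
  I^A I^A × I^A I^B: posterior weight 1/2; P(next child type AB) = 1/2.
  I^A i × I^A I^B: posterior weight 1/2; P(next child type AB) = 1/4.
Weighted sum = 3/8.

3/8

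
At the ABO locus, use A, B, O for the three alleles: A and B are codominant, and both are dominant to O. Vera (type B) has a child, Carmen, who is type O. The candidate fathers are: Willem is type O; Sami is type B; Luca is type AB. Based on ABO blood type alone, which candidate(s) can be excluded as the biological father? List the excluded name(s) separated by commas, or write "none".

A candidate is excluded only if no genotype consistent with his phenotype could produce a type O child with a type B mother.
Luca (type AB): no genotype consistent with that phenotype can produce a type-O child with a type-B mother.

Luca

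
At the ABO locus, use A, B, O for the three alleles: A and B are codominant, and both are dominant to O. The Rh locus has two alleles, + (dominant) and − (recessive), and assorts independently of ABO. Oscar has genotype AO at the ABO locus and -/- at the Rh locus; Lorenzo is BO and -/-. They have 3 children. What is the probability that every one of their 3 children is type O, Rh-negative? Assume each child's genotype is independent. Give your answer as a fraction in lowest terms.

1/64

ABO cross AO × BO → 1/4 O, 1/4 A, 1/4 B, 1/4 AB.
Rh cross -/- × -/- → 1 Rh-; so P(type O, Rh-negative) = 1/4 × 1 = 1/4 per child.
All 3 independent: (1/4)^3 = 1/64.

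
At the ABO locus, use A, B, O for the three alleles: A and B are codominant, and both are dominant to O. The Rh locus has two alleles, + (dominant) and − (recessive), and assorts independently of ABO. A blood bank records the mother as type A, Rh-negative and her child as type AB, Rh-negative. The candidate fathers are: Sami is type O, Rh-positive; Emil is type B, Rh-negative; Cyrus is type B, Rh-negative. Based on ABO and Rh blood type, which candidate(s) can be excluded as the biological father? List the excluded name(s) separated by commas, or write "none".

A candidate is excluded only if no genotype consistent with his phenotype could produce a type AB, Rh-negative child with a type A, Rh-negative mother.
Sami (type O, Rh+): no genotype consistent with that phenotype can produce a type-AB Rh- child with a type-A mother.

Sami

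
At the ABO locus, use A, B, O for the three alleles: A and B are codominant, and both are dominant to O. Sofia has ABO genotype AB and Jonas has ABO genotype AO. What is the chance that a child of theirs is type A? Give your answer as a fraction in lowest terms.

ABO cross AB × AO → offspring phenotypes: 1/2 A, 1/4 B, 1/4 AB.
So P(type A) = 1/2.

1/2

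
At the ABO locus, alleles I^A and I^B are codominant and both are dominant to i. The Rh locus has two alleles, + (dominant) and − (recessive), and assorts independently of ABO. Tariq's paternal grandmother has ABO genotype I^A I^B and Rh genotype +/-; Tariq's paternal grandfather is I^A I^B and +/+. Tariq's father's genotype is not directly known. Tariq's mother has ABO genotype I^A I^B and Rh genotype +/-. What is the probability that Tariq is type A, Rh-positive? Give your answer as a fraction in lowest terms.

Tariq's father's ABO genotype from I^A I^B × I^A I^B: 1/4 I^A I^A, 1/2 I^A I^B, 1/4 I^B I^B.
Crossing each possibility with the mother I^A I^B and summing P(type A): 1/4·1/2 + 1/2·1/4 + 1/4·0 = 1/4.
Similarly for Rh via the father's Rh distribution: P(Rh+) = 7/8.
Independent loci: 1/4 × 7/8 = 7/32.

7/32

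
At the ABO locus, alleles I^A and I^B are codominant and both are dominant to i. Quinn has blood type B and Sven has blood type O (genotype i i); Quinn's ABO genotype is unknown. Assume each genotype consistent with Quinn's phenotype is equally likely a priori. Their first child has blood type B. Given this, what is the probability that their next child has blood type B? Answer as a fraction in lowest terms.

Possible genotypes: Quinn ∈ {I^B I^B, I^B i}; Sven ∈ {i i}.
Weight each parental genotype pair by prior × P(type-B child):
  I^B I^B × i i: posterior weight 2/3; P(next child type B) = 1.
  I^B i × i i: posterior weight 1/3; P(next child type B) = 1/2.
Weighted sum = 5/6.

5/6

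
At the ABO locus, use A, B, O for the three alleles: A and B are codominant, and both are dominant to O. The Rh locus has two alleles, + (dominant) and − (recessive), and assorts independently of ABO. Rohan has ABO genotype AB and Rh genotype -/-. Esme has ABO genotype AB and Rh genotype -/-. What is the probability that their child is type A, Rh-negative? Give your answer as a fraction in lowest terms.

1/4

ABO cross AB × AB → offspring phenotypes: 1/4 A, 1/4 B, 1/2 AB.
Rh cross -/- × -/- → 1 Rh-.
Independent loci: P(type A, Rh-negative) = 1/4 × 1 = 1/4.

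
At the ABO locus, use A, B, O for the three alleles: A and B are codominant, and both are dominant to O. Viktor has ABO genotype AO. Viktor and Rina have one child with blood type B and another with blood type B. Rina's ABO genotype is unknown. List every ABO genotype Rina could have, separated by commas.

AB, BB, BO

For each candidate genotype of Rina, check whether crossing it with AO can produce every observed child phenotype.
  AA → possible child types {A} ✗
  AB → possible child types {A, B, AB} ✓
  AO → possible child types {O, A} ✗
  BB → possible child types {B, AB} ✓
  BO → possible child types {O, A, B, AB} ✓
  OO → possible child types {O, A} ✗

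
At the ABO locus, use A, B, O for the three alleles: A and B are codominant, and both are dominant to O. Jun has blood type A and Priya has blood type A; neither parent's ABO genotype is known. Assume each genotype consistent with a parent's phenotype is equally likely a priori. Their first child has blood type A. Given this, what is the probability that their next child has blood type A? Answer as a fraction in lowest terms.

19/20

Possible genotypes: Jun ∈ {AA, AO}; Priya ∈ {AA, AO}.
Weight each parental genotype pair by prior × P(type-A child):
  AA × AA: posterior weight 4/15; P(next child type A) = 1.
  AA × AO: posterior weight 4/15; P(next child type A) = 1.
  AO × AA: posterior weight 4/15; P(next child type A) = 1.
  AO × AO: posterior weight 1/5; P(next child type A) = 3/4.
Weighted sum = 19/20.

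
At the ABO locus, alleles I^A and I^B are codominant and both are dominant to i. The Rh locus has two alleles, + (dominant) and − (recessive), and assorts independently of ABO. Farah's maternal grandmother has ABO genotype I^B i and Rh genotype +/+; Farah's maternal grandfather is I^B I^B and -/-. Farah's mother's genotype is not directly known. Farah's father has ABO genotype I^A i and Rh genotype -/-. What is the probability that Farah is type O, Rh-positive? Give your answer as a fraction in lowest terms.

1/16

Farah's mother's ABO genotype from I^B i × I^B I^B: 1/2 I^B I^B, 1/2 I^B i.
Crossing each possibility with the father I^A i and summing P(type O): 1/2·0 + 1/2·1/4 = 1/8.
Similarly for Rh via the mother's Rh distribution: P(Rh+) = 1/2.
Independent loci: 1/8 × 1/2 = 1/16.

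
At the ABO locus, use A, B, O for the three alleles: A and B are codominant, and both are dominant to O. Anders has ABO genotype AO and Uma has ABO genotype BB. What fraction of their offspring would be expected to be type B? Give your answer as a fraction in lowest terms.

1/2

ABO cross AO × BB → offspring phenotypes: 1/2 B, 1/2 AB.
So P(type B) = 1/2.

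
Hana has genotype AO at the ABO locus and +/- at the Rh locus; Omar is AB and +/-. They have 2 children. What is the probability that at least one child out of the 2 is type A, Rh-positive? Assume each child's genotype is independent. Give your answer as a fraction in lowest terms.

39/64

ABO cross AO × AB → 1/2 A, 1/4 B, 1/4 AB.
Rh cross +/- × +/- → 3/4 Rh+, 1/4 Rh-; so P(type A, Rh-positive) = 1/2 × 3/4 = 3/8 per child.
P(none) = (5/8)^2 = 25/64; P(at least one) = 1 − 25/64 = 39/64.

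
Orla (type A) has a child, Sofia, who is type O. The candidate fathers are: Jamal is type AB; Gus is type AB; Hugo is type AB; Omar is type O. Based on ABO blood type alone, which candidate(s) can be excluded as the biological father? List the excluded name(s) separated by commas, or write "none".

Jamal, Gus, Hugo

A candidate is excluded only if no genotype consistent with his phenotype could produce a type O child with a type A mother.
Jamal (type AB): no genotype consistent with that phenotype can produce a type-O child with a type-A mother.
Gus (type AB): no genotype consistent with that phenotype can produce a type-O child with a type-A mother.
Hugo (type AB): no genotype consistent with that phenotype can produce a type-O child with a type-A mother.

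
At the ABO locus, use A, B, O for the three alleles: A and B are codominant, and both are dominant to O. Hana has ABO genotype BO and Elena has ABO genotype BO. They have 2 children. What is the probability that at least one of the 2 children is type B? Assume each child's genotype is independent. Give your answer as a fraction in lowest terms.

ABO cross BO × BO → 1/4 O, 3/4 B.
So P(type B) = 3/4 per child.
P(none) = (1/4)^2 = 1/16; P(at least one) = 1 − 1/16 = 15/16.

15/16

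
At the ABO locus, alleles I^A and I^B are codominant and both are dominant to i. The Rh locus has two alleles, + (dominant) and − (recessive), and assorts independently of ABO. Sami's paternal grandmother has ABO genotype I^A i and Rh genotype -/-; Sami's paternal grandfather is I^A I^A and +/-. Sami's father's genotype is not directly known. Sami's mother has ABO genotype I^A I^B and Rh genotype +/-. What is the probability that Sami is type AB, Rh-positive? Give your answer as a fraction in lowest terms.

15/64

Sami's father's ABO genotype from I^A i × I^A I^A: 1/2 I^A I^A, 1/2 I^A i.
Crossing each possibility with the mother I^A I^B and summing P(type AB): 1/2·1/2 + 1/2·1/4 = 3/8.
Similarly for Rh via the father's Rh distribution: P(Rh+) = 5/8.
Independent loci: 3/8 × 5/8 = 15/64.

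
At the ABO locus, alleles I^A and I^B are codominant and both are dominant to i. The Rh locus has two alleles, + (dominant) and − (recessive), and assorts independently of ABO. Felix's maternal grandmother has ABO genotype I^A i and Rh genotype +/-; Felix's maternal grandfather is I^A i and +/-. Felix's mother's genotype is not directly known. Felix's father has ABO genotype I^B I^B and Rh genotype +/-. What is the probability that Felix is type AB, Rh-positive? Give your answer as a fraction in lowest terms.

Felix's mother's ABO genotype from I^A i × I^A i: 1/4 I^A I^A, 1/2 I^A i, 1/4 i i.
Crossing each possibility with the father I^B I^B and summing P(type AB): 1/4·1 + 1/2·1/2 + 1/4·0 = 1/2.
Similarly for Rh via the mother's Rh distribution: P(Rh+) = 3/4.
Independent loci: 1/2 × 3/4 = 3/8.

3/8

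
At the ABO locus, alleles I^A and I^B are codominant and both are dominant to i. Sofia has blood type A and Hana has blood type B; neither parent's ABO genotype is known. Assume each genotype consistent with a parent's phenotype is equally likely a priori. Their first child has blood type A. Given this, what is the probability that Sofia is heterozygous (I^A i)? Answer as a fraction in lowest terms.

Possible genotypes: Sofia ∈ {I^A I^A, I^A i}; Hana ∈ {I^B I^B, I^B i}.
Weight each parental genotype pair by prior × P(type-A child):
  I^A I^A × I^B i: posterior weight 2/3.
  I^A i × I^B i: posterior weight 1/3.
Sum the posterior weight over pairs where Sofia is I^A i: 1/3.

1/3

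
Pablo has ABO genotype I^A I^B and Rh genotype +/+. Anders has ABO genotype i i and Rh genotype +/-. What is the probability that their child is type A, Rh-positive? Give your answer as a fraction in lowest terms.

ABO cross I^A I^B × i i → offspring phenotypes: 1/2 A, 1/2 B.
Rh cross +/+ × +/- → 1 Rh+.
Independent loci: P(type A, Rh-positive) = 1/2 × 1 = 1/2.

1/2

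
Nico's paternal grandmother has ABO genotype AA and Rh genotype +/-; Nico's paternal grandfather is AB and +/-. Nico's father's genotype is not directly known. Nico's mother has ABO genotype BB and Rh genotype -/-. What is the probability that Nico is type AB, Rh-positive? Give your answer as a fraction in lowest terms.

3/8

Nico's father's ABO genotype from AA × AB: 1/2 AA, 1/2 AB.
Crossing each possibility with the mother BB and summing P(type AB): 1/2·1 + 1/2·1/2 = 3/4.
Similarly for Rh via the father's Rh distribution: P(Rh+) = 1/2.
Independent loci: 3/4 × 1/2 = 3/8.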